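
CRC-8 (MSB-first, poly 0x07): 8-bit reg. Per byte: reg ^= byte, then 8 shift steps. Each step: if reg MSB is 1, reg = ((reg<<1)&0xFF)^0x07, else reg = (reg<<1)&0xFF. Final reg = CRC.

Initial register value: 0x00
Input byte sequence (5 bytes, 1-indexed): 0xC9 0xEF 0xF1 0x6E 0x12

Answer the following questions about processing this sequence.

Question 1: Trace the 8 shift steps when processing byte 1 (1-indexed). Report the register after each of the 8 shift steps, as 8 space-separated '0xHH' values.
Register before byte 1: 0x00
After XOR with byte 0xC9: 0xC9

Answer: 0x95 0x2D 0x5A 0xB4 0x6F 0xDE 0xBB 0x71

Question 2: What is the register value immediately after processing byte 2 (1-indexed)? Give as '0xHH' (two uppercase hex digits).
After byte 1 (0xC9): reg=0x71
After byte 2 (0xEF): reg=0xD3

Answer: 0xD3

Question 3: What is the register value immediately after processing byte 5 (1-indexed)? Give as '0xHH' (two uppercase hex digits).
After byte 1 (0xC9): reg=0x71
After byte 2 (0xEF): reg=0xD3
After byte 3 (0xF1): reg=0xEE
After byte 4 (0x6E): reg=0x89
After byte 5 (0x12): reg=0xC8

Answer: 0xC8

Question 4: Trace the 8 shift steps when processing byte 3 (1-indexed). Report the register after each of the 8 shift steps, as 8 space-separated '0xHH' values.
Answer: 0x44 0x88 0x17 0x2E 0x5C 0xB8 0x77 0xEE

Derivation:
After byte 1 (0xC9): reg=0x71
After byte 2 (0xEF): reg=0xD3
Register before byte 3: 0xD3
After XOR with byte 0xF1: 0x22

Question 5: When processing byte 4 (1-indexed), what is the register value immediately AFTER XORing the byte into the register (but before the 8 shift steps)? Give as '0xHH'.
Register before byte 4: 0xEE
Byte 4: 0x6E
0xEE XOR 0x6E = 0x80

Answer: 0x80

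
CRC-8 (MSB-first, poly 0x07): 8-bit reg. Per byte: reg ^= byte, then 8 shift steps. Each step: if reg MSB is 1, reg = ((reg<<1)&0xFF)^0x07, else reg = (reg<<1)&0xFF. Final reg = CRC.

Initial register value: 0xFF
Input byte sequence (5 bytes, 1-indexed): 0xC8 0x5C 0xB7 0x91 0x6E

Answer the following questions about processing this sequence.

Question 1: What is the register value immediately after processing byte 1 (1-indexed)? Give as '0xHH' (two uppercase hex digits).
After byte 1 (0xC8): reg=0x85

Answer: 0x85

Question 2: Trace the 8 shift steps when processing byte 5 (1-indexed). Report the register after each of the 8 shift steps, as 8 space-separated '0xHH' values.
Answer: 0x45 0x8A 0x13 0x26 0x4C 0x98 0x37 0x6E

Derivation:
After byte 1 (0xC8): reg=0x85
After byte 2 (0x5C): reg=0x01
After byte 3 (0xB7): reg=0x0B
After byte 4 (0x91): reg=0xCF
Register before byte 5: 0xCF
After XOR with byte 0x6E: 0xA1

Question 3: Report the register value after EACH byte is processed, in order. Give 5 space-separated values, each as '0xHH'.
0x85 0x01 0x0B 0xCF 0x6E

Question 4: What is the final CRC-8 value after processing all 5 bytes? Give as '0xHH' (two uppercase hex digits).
After byte 1 (0xC8): reg=0x85
After byte 2 (0x5C): reg=0x01
After byte 3 (0xB7): reg=0x0B
After byte 4 (0x91): reg=0xCF
After byte 5 (0x6E): reg=0x6E

Answer: 0x6E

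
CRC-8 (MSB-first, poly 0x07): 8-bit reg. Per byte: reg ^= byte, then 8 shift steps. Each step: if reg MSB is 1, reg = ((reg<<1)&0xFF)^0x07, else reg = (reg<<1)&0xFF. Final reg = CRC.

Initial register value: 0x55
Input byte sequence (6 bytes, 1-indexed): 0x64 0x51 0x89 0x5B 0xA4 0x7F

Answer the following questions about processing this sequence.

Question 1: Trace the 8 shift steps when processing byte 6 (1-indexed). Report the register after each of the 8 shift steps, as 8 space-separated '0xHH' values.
After byte 1 (0x64): reg=0x97
After byte 2 (0x51): reg=0x5C
After byte 3 (0x89): reg=0x25
After byte 4 (0x5B): reg=0x7D
After byte 5 (0xA4): reg=0x01
Register before byte 6: 0x01
After XOR with byte 0x7F: 0x7E

Answer: 0xFC 0xFF 0xF9 0xF5 0xED 0xDD 0xBD 0x7D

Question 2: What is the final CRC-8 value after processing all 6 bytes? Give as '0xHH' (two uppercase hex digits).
After byte 1 (0x64): reg=0x97
After byte 2 (0x51): reg=0x5C
After byte 3 (0x89): reg=0x25
After byte 4 (0x5B): reg=0x7D
After byte 5 (0xA4): reg=0x01
After byte 6 (0x7F): reg=0x7D

Answer: 0x7D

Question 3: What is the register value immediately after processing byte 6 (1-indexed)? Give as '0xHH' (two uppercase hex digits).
After byte 1 (0x64): reg=0x97
After byte 2 (0x51): reg=0x5C
After byte 3 (0x89): reg=0x25
After byte 4 (0x5B): reg=0x7D
After byte 5 (0xA4): reg=0x01
After byte 6 (0x7F): reg=0x7D

Answer: 0x7D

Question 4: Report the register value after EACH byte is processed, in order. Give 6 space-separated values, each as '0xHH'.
0x97 0x5C 0x25 0x7D 0x01 0x7D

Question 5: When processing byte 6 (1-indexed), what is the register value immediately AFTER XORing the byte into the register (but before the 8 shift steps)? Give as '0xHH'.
Register before byte 6: 0x01
Byte 6: 0x7F
0x01 XOR 0x7F = 0x7E

Answer: 0x7E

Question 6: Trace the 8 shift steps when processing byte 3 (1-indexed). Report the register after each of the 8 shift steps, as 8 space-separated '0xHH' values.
Answer: 0xAD 0x5D 0xBA 0x73 0xE6 0xCB 0x91 0x25

Derivation:
After byte 1 (0x64): reg=0x97
After byte 2 (0x51): reg=0x5C
Register before byte 3: 0x5C
After XOR with byte 0x89: 0xD5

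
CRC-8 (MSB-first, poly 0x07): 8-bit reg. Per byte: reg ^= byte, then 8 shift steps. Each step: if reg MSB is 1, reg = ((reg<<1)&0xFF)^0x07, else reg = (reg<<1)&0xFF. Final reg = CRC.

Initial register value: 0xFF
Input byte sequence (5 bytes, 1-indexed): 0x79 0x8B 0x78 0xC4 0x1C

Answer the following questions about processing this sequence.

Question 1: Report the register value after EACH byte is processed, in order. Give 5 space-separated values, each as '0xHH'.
0x9B 0x70 0x38 0xFA 0xBC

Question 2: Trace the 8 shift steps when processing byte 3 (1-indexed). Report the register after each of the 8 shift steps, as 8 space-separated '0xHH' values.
After byte 1 (0x79): reg=0x9B
After byte 2 (0x8B): reg=0x70
Register before byte 3: 0x70
After XOR with byte 0x78: 0x08

Answer: 0x10 0x20 0x40 0x80 0x07 0x0E 0x1C 0x38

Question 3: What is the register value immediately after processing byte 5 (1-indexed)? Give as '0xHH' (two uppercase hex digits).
After byte 1 (0x79): reg=0x9B
After byte 2 (0x8B): reg=0x70
After byte 3 (0x78): reg=0x38
After byte 4 (0xC4): reg=0xFA
After byte 5 (0x1C): reg=0xBC

Answer: 0xBC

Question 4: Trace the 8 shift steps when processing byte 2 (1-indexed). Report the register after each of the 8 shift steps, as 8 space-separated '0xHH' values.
After byte 1 (0x79): reg=0x9B
Register before byte 2: 0x9B
After XOR with byte 0x8B: 0x10

Answer: 0x20 0x40 0x80 0x07 0x0E 0x1C 0x38 0x70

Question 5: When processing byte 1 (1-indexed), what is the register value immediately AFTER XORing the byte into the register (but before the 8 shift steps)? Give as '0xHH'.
Answer: 0x86

Derivation:
Register before byte 1: 0xFF
Byte 1: 0x79
0xFF XOR 0x79 = 0x86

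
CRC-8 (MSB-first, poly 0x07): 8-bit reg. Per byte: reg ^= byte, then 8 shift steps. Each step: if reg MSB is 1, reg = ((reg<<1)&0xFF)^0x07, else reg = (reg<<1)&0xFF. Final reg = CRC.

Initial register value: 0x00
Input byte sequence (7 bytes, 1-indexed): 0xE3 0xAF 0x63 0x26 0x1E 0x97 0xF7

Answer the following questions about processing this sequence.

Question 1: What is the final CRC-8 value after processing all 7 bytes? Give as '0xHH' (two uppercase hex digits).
Answer: 0x30

Derivation:
After byte 1 (0xE3): reg=0xA7
After byte 2 (0xAF): reg=0x38
After byte 3 (0x63): reg=0x86
After byte 4 (0x26): reg=0x69
After byte 5 (0x1E): reg=0x42
After byte 6 (0x97): reg=0x25
After byte 7 (0xF7): reg=0x30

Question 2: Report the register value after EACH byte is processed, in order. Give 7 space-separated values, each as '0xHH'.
0xA7 0x38 0x86 0x69 0x42 0x25 0x30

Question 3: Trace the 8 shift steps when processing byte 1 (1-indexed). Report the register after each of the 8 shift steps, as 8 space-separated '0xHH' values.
Answer: 0xC1 0x85 0x0D 0x1A 0x34 0x68 0xD0 0xA7

Derivation:
Register before byte 1: 0x00
After XOR with byte 0xE3: 0xE3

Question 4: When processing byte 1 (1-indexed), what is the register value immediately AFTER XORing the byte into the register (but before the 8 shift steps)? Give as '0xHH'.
Register before byte 1: 0x00
Byte 1: 0xE3
0x00 XOR 0xE3 = 0xE3

Answer: 0xE3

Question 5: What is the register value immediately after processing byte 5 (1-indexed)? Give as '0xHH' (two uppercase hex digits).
After byte 1 (0xE3): reg=0xA7
After byte 2 (0xAF): reg=0x38
After byte 3 (0x63): reg=0x86
After byte 4 (0x26): reg=0x69
After byte 5 (0x1E): reg=0x42

Answer: 0x42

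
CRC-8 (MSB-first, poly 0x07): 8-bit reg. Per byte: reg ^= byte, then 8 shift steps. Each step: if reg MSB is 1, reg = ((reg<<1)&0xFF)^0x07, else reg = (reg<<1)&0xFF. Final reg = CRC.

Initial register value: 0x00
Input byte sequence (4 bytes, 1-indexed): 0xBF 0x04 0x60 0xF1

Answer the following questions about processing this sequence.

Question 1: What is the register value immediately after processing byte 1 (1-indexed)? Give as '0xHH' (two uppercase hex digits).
Answer: 0x34

Derivation:
After byte 1 (0xBF): reg=0x34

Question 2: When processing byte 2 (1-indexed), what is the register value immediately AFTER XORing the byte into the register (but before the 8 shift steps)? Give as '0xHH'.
Register before byte 2: 0x34
Byte 2: 0x04
0x34 XOR 0x04 = 0x30

Answer: 0x30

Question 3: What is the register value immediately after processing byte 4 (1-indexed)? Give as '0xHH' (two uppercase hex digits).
After byte 1 (0xBF): reg=0x34
After byte 2 (0x04): reg=0x90
After byte 3 (0x60): reg=0xDE
After byte 4 (0xF1): reg=0xCD

Answer: 0xCD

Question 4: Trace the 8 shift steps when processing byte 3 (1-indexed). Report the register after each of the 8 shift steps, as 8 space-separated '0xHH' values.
After byte 1 (0xBF): reg=0x34
After byte 2 (0x04): reg=0x90
Register before byte 3: 0x90
After XOR with byte 0x60: 0xF0

Answer: 0xE7 0xC9 0x95 0x2D 0x5A 0xB4 0x6F 0xDE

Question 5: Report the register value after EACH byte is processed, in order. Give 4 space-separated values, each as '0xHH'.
0x34 0x90 0xDE 0xCD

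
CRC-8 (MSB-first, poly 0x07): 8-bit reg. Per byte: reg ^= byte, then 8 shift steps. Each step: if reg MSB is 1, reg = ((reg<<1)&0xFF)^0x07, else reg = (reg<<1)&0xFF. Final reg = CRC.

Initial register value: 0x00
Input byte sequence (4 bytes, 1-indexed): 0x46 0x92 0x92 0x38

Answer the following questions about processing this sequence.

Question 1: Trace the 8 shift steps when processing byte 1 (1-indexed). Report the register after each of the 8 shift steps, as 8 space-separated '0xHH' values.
Register before byte 1: 0x00
After XOR with byte 0x46: 0x46

Answer: 0x8C 0x1F 0x3E 0x7C 0xF8 0xF7 0xE9 0xD5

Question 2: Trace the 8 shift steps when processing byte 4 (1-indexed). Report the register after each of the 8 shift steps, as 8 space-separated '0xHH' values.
Answer: 0xF9 0xF5 0xED 0xDD 0xBD 0x7D 0xFA 0xF3

Derivation:
After byte 1 (0x46): reg=0xD5
After byte 2 (0x92): reg=0xD2
After byte 3 (0x92): reg=0xC7
Register before byte 4: 0xC7
After XOR with byte 0x38: 0xFF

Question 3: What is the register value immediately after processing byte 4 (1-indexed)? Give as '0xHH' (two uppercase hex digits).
After byte 1 (0x46): reg=0xD5
After byte 2 (0x92): reg=0xD2
After byte 3 (0x92): reg=0xC7
After byte 4 (0x38): reg=0xF3

Answer: 0xF3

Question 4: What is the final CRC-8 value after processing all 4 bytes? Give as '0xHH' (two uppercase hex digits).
Answer: 0xF3

Derivation:
After byte 1 (0x46): reg=0xD5
After byte 2 (0x92): reg=0xD2
After byte 3 (0x92): reg=0xC7
After byte 4 (0x38): reg=0xF3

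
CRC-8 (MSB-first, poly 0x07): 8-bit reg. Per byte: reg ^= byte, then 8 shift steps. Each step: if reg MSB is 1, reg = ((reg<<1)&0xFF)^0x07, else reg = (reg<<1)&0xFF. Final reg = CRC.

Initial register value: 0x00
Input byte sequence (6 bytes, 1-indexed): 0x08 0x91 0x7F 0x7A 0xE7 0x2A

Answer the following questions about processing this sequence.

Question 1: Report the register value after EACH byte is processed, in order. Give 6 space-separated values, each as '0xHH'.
0x38 0x56 0xDF 0x72 0xE2 0x76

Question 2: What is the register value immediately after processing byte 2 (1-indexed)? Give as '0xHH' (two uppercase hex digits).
After byte 1 (0x08): reg=0x38
After byte 2 (0x91): reg=0x56

Answer: 0x56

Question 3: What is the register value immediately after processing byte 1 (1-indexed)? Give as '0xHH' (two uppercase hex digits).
After byte 1 (0x08): reg=0x38

Answer: 0x38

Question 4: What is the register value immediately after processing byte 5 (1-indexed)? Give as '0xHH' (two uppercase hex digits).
After byte 1 (0x08): reg=0x38
After byte 2 (0x91): reg=0x56
After byte 3 (0x7F): reg=0xDF
After byte 4 (0x7A): reg=0x72
After byte 5 (0xE7): reg=0xE2

Answer: 0xE2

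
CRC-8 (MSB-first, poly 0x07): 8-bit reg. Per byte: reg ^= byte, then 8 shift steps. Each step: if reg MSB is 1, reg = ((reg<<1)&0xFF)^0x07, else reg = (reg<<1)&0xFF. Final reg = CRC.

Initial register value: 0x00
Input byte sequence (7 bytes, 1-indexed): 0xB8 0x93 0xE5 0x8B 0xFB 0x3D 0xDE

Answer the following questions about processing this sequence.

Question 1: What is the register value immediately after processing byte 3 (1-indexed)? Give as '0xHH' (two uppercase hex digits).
Answer: 0xD0

Derivation:
After byte 1 (0xB8): reg=0x21
After byte 2 (0x93): reg=0x17
After byte 3 (0xE5): reg=0xD0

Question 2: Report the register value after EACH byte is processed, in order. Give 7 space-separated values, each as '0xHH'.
0x21 0x17 0xD0 0x86 0x74 0xF8 0xF2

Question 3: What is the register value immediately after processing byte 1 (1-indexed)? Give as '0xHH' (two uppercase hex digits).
After byte 1 (0xB8): reg=0x21

Answer: 0x21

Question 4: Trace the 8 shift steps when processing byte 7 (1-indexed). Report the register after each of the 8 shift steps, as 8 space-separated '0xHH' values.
After byte 1 (0xB8): reg=0x21
After byte 2 (0x93): reg=0x17
After byte 3 (0xE5): reg=0xD0
After byte 4 (0x8B): reg=0x86
After byte 5 (0xFB): reg=0x74
After byte 6 (0x3D): reg=0xF8
Register before byte 7: 0xF8
After XOR with byte 0xDE: 0x26

Answer: 0x4C 0x98 0x37 0x6E 0xDC 0xBF 0x79 0xF2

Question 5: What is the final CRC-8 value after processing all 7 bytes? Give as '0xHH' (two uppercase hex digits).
Answer: 0xF2

Derivation:
After byte 1 (0xB8): reg=0x21
After byte 2 (0x93): reg=0x17
After byte 3 (0xE5): reg=0xD0
After byte 4 (0x8B): reg=0x86
After byte 5 (0xFB): reg=0x74
After byte 6 (0x3D): reg=0xF8
After byte 7 (0xDE): reg=0xF2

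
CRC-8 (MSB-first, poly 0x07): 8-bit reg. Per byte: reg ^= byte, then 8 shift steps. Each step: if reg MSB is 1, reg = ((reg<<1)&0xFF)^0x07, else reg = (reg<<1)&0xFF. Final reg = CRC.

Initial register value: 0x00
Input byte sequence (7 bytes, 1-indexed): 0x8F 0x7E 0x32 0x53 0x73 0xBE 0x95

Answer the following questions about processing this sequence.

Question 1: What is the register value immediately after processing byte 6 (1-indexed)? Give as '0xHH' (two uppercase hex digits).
After byte 1 (0x8F): reg=0xA4
After byte 2 (0x7E): reg=0x08
After byte 3 (0x32): reg=0xA6
After byte 4 (0x53): reg=0xC5
After byte 5 (0x73): reg=0x0B
After byte 6 (0xBE): reg=0x02

Answer: 0x02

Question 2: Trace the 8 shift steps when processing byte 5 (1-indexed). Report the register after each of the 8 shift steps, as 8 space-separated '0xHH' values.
Answer: 0x6B 0xD6 0xAB 0x51 0xA2 0x43 0x86 0x0B

Derivation:
After byte 1 (0x8F): reg=0xA4
After byte 2 (0x7E): reg=0x08
After byte 3 (0x32): reg=0xA6
After byte 4 (0x53): reg=0xC5
Register before byte 5: 0xC5
After XOR with byte 0x73: 0xB6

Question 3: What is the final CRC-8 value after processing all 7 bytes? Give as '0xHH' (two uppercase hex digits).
After byte 1 (0x8F): reg=0xA4
After byte 2 (0x7E): reg=0x08
After byte 3 (0x32): reg=0xA6
After byte 4 (0x53): reg=0xC5
After byte 5 (0x73): reg=0x0B
After byte 6 (0xBE): reg=0x02
After byte 7 (0x95): reg=0xEC

Answer: 0xEC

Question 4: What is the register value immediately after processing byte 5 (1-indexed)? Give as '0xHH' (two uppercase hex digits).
After byte 1 (0x8F): reg=0xA4
After byte 2 (0x7E): reg=0x08
After byte 3 (0x32): reg=0xA6
After byte 4 (0x53): reg=0xC5
After byte 5 (0x73): reg=0x0B

Answer: 0x0B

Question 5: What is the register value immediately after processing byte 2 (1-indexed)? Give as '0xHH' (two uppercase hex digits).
After byte 1 (0x8F): reg=0xA4
After byte 2 (0x7E): reg=0x08

Answer: 0x08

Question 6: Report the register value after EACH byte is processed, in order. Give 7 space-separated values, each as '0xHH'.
0xA4 0x08 0xA6 0xC5 0x0B 0x02 0xEC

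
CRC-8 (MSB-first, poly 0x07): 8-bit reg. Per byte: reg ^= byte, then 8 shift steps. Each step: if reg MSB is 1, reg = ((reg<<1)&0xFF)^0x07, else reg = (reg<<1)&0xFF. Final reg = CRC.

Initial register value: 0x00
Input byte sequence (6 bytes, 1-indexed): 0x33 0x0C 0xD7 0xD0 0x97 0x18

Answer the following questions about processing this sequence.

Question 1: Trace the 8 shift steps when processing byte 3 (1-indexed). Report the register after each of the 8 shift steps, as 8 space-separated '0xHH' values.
After byte 1 (0x33): reg=0x99
After byte 2 (0x0C): reg=0xE2
Register before byte 3: 0xE2
After XOR with byte 0xD7: 0x35

Answer: 0x6A 0xD4 0xAF 0x59 0xB2 0x63 0xC6 0x8B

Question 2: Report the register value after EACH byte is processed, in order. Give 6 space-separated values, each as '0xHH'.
0x99 0xE2 0x8B 0x86 0x77 0x0A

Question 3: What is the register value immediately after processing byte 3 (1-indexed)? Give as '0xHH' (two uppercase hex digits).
After byte 1 (0x33): reg=0x99
After byte 2 (0x0C): reg=0xE2
After byte 3 (0xD7): reg=0x8B

Answer: 0x8B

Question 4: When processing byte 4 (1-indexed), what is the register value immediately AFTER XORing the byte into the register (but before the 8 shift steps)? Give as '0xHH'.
Answer: 0x5B

Derivation:
Register before byte 4: 0x8B
Byte 4: 0xD0
0x8B XOR 0xD0 = 0x5B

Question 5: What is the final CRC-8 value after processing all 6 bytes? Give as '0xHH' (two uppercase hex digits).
After byte 1 (0x33): reg=0x99
After byte 2 (0x0C): reg=0xE2
After byte 3 (0xD7): reg=0x8B
After byte 4 (0xD0): reg=0x86
After byte 5 (0x97): reg=0x77
After byte 6 (0x18): reg=0x0A

Answer: 0x0A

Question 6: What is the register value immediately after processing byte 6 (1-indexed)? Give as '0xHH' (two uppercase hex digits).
Answer: 0x0A

Derivation:
After byte 1 (0x33): reg=0x99
After byte 2 (0x0C): reg=0xE2
After byte 3 (0xD7): reg=0x8B
After byte 4 (0xD0): reg=0x86
After byte 5 (0x97): reg=0x77
After byte 6 (0x18): reg=0x0A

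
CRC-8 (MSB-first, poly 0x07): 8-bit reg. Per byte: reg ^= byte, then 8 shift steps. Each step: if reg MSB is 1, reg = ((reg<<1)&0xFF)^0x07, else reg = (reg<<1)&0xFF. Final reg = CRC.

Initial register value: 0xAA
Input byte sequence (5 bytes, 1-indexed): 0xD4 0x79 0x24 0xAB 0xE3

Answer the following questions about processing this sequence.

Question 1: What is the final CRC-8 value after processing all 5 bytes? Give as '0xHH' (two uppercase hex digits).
After byte 1 (0xD4): reg=0x7D
After byte 2 (0x79): reg=0x1C
After byte 3 (0x24): reg=0xA8
After byte 4 (0xAB): reg=0x09
After byte 5 (0xE3): reg=0x98

Answer: 0x98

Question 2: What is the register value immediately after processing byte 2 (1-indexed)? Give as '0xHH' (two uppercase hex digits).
Answer: 0x1C

Derivation:
After byte 1 (0xD4): reg=0x7D
After byte 2 (0x79): reg=0x1C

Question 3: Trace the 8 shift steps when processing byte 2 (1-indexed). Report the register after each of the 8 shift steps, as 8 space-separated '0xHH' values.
After byte 1 (0xD4): reg=0x7D
Register before byte 2: 0x7D
After XOR with byte 0x79: 0x04

Answer: 0x08 0x10 0x20 0x40 0x80 0x07 0x0E 0x1C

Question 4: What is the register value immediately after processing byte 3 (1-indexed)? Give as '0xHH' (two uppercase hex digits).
After byte 1 (0xD4): reg=0x7D
After byte 2 (0x79): reg=0x1C
After byte 3 (0x24): reg=0xA8

Answer: 0xA8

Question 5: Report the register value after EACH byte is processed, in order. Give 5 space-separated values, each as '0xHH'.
0x7D 0x1C 0xA8 0x09 0x98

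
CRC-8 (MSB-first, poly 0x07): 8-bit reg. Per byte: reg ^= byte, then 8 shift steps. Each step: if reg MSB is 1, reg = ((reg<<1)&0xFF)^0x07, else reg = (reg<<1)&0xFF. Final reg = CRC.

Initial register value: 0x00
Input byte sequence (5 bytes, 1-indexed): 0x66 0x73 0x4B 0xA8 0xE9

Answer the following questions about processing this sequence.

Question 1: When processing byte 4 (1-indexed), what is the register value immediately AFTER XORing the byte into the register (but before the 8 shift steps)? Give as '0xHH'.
Register before byte 4: 0xD3
Byte 4: 0xA8
0xD3 XOR 0xA8 = 0x7B

Answer: 0x7B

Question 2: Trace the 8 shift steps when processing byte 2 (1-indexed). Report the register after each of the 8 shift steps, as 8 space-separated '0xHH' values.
Answer: 0x8C 0x1F 0x3E 0x7C 0xF8 0xF7 0xE9 0xD5

Derivation:
After byte 1 (0x66): reg=0x35
Register before byte 2: 0x35
After XOR with byte 0x73: 0x46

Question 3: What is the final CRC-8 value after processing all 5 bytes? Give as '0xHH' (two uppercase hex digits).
Answer: 0xA4

Derivation:
After byte 1 (0x66): reg=0x35
After byte 2 (0x73): reg=0xD5
After byte 3 (0x4B): reg=0xD3
After byte 4 (0xA8): reg=0x66
After byte 5 (0xE9): reg=0xA4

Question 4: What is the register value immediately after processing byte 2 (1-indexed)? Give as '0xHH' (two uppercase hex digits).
Answer: 0xD5

Derivation:
After byte 1 (0x66): reg=0x35
After byte 2 (0x73): reg=0xD5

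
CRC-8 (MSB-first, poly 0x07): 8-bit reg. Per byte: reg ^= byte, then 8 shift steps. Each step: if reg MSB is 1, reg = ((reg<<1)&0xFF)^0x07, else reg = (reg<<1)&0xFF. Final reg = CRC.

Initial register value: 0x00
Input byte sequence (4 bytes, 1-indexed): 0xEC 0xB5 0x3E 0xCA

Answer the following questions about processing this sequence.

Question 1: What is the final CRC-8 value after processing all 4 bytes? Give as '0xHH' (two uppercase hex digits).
Answer: 0xF1

Derivation:
After byte 1 (0xEC): reg=0x8A
After byte 2 (0xB5): reg=0xBD
After byte 3 (0x3E): reg=0x80
After byte 4 (0xCA): reg=0xF1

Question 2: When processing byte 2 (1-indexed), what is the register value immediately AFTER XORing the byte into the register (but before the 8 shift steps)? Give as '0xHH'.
Register before byte 2: 0x8A
Byte 2: 0xB5
0x8A XOR 0xB5 = 0x3F

Answer: 0x3F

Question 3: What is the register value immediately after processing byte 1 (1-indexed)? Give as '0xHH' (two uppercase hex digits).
After byte 1 (0xEC): reg=0x8A

Answer: 0x8A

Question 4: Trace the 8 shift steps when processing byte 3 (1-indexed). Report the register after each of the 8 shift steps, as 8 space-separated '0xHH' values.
Answer: 0x01 0x02 0x04 0x08 0x10 0x20 0x40 0x80

Derivation:
After byte 1 (0xEC): reg=0x8A
After byte 2 (0xB5): reg=0xBD
Register before byte 3: 0xBD
After XOR with byte 0x3E: 0x83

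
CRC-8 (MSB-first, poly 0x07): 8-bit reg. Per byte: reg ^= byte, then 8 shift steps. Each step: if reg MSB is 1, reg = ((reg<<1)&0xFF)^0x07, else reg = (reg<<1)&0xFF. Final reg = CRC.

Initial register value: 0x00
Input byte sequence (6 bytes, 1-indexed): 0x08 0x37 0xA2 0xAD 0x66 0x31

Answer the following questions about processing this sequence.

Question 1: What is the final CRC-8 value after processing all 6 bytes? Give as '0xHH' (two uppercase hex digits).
After byte 1 (0x08): reg=0x38
After byte 2 (0x37): reg=0x2D
After byte 3 (0xA2): reg=0xA4
After byte 4 (0xAD): reg=0x3F
After byte 5 (0x66): reg=0x88
After byte 6 (0x31): reg=0x26

Answer: 0x26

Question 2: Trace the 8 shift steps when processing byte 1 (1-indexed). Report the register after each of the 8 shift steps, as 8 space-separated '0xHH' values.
Answer: 0x10 0x20 0x40 0x80 0x07 0x0E 0x1C 0x38

Derivation:
Register before byte 1: 0x00
After XOR with byte 0x08: 0x08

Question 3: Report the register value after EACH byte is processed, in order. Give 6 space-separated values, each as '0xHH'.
0x38 0x2D 0xA4 0x3F 0x88 0x26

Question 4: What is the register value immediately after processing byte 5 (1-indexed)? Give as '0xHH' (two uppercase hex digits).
Answer: 0x88

Derivation:
After byte 1 (0x08): reg=0x38
After byte 2 (0x37): reg=0x2D
After byte 3 (0xA2): reg=0xA4
After byte 4 (0xAD): reg=0x3F
After byte 5 (0x66): reg=0x88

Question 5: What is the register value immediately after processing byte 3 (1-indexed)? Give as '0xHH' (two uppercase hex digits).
After byte 1 (0x08): reg=0x38
After byte 2 (0x37): reg=0x2D
After byte 3 (0xA2): reg=0xA4

Answer: 0xA4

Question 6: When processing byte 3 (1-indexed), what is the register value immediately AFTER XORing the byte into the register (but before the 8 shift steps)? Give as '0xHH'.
Answer: 0x8F

Derivation:
Register before byte 3: 0x2D
Byte 3: 0xA2
0x2D XOR 0xA2 = 0x8F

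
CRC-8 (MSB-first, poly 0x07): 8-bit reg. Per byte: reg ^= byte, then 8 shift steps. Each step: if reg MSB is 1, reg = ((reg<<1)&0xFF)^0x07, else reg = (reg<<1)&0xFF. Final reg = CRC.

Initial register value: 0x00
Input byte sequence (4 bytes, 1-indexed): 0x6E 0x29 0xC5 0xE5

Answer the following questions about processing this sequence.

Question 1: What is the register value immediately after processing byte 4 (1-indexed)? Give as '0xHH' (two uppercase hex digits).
Answer: 0xF1

Derivation:
After byte 1 (0x6E): reg=0x0D
After byte 2 (0x29): reg=0xFC
After byte 3 (0xC5): reg=0xAF
After byte 4 (0xE5): reg=0xF1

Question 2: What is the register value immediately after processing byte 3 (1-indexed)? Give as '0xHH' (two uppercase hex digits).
Answer: 0xAF

Derivation:
After byte 1 (0x6E): reg=0x0D
After byte 2 (0x29): reg=0xFC
After byte 3 (0xC5): reg=0xAF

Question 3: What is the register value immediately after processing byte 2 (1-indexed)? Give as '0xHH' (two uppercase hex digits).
Answer: 0xFC

Derivation:
After byte 1 (0x6E): reg=0x0D
After byte 2 (0x29): reg=0xFC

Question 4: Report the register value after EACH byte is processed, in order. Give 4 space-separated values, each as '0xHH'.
0x0D 0xFC 0xAF 0xF1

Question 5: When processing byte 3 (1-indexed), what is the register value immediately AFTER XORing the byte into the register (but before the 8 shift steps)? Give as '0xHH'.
Answer: 0x39

Derivation:
Register before byte 3: 0xFC
Byte 3: 0xC5
0xFC XOR 0xC5 = 0x39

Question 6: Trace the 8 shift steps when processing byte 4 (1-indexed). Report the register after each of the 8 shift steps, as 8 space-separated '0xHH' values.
After byte 1 (0x6E): reg=0x0D
After byte 2 (0x29): reg=0xFC
After byte 3 (0xC5): reg=0xAF
Register before byte 4: 0xAF
After XOR with byte 0xE5: 0x4A

Answer: 0x94 0x2F 0x5E 0xBC 0x7F 0xFE 0xFB 0xF1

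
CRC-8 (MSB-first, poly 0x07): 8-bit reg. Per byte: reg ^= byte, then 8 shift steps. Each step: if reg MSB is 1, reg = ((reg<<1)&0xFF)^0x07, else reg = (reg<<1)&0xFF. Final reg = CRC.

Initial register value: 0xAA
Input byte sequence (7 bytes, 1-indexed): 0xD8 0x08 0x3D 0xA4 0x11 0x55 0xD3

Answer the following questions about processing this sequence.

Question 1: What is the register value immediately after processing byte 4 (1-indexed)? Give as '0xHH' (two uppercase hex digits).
Answer: 0x2A

Derivation:
After byte 1 (0xD8): reg=0x59
After byte 2 (0x08): reg=0xB0
After byte 3 (0x3D): reg=0xAA
After byte 4 (0xA4): reg=0x2A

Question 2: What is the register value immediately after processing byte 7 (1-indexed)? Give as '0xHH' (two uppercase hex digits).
After byte 1 (0xD8): reg=0x59
After byte 2 (0x08): reg=0xB0
After byte 3 (0x3D): reg=0xAA
After byte 4 (0xA4): reg=0x2A
After byte 5 (0x11): reg=0xA1
After byte 6 (0x55): reg=0xC2
After byte 7 (0xD3): reg=0x77

Answer: 0x77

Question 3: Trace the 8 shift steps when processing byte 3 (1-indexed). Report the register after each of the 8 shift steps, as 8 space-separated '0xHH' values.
After byte 1 (0xD8): reg=0x59
After byte 2 (0x08): reg=0xB0
Register before byte 3: 0xB0
After XOR with byte 0x3D: 0x8D

Answer: 0x1D 0x3A 0x74 0xE8 0xD7 0xA9 0x55 0xAA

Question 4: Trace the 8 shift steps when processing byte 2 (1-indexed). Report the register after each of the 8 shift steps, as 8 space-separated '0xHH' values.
Answer: 0xA2 0x43 0x86 0x0B 0x16 0x2C 0x58 0xB0

Derivation:
After byte 1 (0xD8): reg=0x59
Register before byte 2: 0x59
After XOR with byte 0x08: 0x51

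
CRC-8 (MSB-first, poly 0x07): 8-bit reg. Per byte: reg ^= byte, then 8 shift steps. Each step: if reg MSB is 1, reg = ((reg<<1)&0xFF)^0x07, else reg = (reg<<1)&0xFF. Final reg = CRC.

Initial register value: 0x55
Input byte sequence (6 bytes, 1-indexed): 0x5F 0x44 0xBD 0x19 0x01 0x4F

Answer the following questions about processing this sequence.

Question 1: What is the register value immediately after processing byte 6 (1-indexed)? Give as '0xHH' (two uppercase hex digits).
After byte 1 (0x5F): reg=0x36
After byte 2 (0x44): reg=0x59
After byte 3 (0xBD): reg=0xB2
After byte 4 (0x19): reg=0x58
After byte 5 (0x01): reg=0x88
After byte 6 (0x4F): reg=0x5B

Answer: 0x5B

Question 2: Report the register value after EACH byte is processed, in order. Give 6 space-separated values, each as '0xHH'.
0x36 0x59 0xB2 0x58 0x88 0x5B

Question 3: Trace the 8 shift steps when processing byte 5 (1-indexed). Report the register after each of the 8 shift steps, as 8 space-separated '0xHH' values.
After byte 1 (0x5F): reg=0x36
After byte 2 (0x44): reg=0x59
After byte 3 (0xBD): reg=0xB2
After byte 4 (0x19): reg=0x58
Register before byte 5: 0x58
After XOR with byte 0x01: 0x59

Answer: 0xB2 0x63 0xC6 0x8B 0x11 0x22 0x44 0x88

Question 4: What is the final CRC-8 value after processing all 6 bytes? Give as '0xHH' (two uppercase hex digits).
After byte 1 (0x5F): reg=0x36
After byte 2 (0x44): reg=0x59
After byte 3 (0xBD): reg=0xB2
After byte 4 (0x19): reg=0x58
After byte 5 (0x01): reg=0x88
After byte 6 (0x4F): reg=0x5B

Answer: 0x5B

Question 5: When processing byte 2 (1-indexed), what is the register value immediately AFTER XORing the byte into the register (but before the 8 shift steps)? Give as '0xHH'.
Register before byte 2: 0x36
Byte 2: 0x44
0x36 XOR 0x44 = 0x72

Answer: 0x72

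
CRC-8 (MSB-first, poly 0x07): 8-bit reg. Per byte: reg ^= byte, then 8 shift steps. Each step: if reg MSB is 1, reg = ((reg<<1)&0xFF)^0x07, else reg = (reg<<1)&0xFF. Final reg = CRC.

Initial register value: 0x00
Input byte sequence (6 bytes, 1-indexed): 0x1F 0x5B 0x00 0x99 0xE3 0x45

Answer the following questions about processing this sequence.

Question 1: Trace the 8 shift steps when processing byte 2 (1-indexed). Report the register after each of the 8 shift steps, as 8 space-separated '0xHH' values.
Answer: 0x0C 0x18 0x30 0x60 0xC0 0x87 0x09 0x12

Derivation:
After byte 1 (0x1F): reg=0x5D
Register before byte 2: 0x5D
After XOR with byte 0x5B: 0x06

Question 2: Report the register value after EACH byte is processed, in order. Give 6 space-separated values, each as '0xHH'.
0x5D 0x12 0x7E 0xBB 0x8F 0x78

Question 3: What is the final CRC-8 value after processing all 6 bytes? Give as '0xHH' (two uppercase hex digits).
After byte 1 (0x1F): reg=0x5D
After byte 2 (0x5B): reg=0x12
After byte 3 (0x00): reg=0x7E
After byte 4 (0x99): reg=0xBB
After byte 5 (0xE3): reg=0x8F
After byte 6 (0x45): reg=0x78

Answer: 0x78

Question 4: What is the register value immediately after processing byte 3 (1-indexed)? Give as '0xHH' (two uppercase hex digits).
Answer: 0x7E

Derivation:
After byte 1 (0x1F): reg=0x5D
After byte 2 (0x5B): reg=0x12
After byte 3 (0x00): reg=0x7E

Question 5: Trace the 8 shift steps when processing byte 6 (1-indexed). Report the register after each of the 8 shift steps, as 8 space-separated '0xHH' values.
Answer: 0x93 0x21 0x42 0x84 0x0F 0x1E 0x3C 0x78

Derivation:
After byte 1 (0x1F): reg=0x5D
After byte 2 (0x5B): reg=0x12
After byte 3 (0x00): reg=0x7E
After byte 4 (0x99): reg=0xBB
After byte 5 (0xE3): reg=0x8F
Register before byte 6: 0x8F
After XOR with byte 0x45: 0xCA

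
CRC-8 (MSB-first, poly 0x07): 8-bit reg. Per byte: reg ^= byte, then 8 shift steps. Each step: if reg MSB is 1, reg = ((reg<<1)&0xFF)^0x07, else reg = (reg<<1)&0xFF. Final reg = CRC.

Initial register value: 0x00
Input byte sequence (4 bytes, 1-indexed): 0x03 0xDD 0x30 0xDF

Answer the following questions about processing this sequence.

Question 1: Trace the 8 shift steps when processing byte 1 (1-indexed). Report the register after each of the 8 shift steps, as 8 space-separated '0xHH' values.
Register before byte 1: 0x00
After XOR with byte 0x03: 0x03

Answer: 0x06 0x0C 0x18 0x30 0x60 0xC0 0x87 0x09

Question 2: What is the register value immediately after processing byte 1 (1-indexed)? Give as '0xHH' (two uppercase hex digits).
After byte 1 (0x03): reg=0x09

Answer: 0x09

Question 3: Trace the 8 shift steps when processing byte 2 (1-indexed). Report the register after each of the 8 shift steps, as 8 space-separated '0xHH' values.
Answer: 0xAF 0x59 0xB2 0x63 0xC6 0x8B 0x11 0x22

Derivation:
After byte 1 (0x03): reg=0x09
Register before byte 2: 0x09
After XOR with byte 0xDD: 0xD4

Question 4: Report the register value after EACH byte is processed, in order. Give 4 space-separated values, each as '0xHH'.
0x09 0x22 0x7E 0x6E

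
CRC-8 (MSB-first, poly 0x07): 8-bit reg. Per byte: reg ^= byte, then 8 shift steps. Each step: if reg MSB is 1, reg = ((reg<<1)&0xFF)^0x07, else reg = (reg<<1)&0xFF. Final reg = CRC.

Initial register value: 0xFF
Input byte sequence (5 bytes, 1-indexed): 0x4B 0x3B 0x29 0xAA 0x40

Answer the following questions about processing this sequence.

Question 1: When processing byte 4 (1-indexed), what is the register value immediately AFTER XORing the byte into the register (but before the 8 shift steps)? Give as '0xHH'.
Answer: 0x5A

Derivation:
Register before byte 4: 0xF0
Byte 4: 0xAA
0xF0 XOR 0xAA = 0x5A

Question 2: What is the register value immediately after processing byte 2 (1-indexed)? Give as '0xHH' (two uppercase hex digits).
After byte 1 (0x4B): reg=0x05
After byte 2 (0x3B): reg=0xBA

Answer: 0xBA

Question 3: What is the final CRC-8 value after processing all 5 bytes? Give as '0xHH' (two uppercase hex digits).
After byte 1 (0x4B): reg=0x05
After byte 2 (0x3B): reg=0xBA
After byte 3 (0x29): reg=0xF0
After byte 4 (0xAA): reg=0x81
After byte 5 (0x40): reg=0x49

Answer: 0x49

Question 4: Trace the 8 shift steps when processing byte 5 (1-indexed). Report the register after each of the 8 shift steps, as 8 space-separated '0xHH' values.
Answer: 0x85 0x0D 0x1A 0x34 0x68 0xD0 0xA7 0x49

Derivation:
After byte 1 (0x4B): reg=0x05
After byte 2 (0x3B): reg=0xBA
After byte 3 (0x29): reg=0xF0
After byte 4 (0xAA): reg=0x81
Register before byte 5: 0x81
After XOR with byte 0x40: 0xC1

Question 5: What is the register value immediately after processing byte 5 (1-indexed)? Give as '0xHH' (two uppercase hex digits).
After byte 1 (0x4B): reg=0x05
After byte 2 (0x3B): reg=0xBA
After byte 3 (0x29): reg=0xF0
After byte 4 (0xAA): reg=0x81
After byte 5 (0x40): reg=0x49

Answer: 0x49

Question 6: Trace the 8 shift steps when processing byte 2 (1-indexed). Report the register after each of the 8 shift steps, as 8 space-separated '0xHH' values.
After byte 1 (0x4B): reg=0x05
Register before byte 2: 0x05
After XOR with byte 0x3B: 0x3E

Answer: 0x7C 0xF8 0xF7 0xE9 0xD5 0xAD 0x5D 0xBA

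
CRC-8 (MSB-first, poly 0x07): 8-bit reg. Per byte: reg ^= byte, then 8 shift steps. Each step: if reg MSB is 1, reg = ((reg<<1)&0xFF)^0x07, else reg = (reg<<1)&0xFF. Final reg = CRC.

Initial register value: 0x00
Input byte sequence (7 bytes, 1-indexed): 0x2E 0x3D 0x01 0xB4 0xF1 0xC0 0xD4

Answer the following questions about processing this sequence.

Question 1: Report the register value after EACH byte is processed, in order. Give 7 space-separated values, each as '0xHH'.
0xCA 0xCB 0x78 0x6A 0xC8 0x38 0x8A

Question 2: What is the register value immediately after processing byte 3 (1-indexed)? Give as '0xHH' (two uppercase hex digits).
After byte 1 (0x2E): reg=0xCA
After byte 2 (0x3D): reg=0xCB
After byte 3 (0x01): reg=0x78

Answer: 0x78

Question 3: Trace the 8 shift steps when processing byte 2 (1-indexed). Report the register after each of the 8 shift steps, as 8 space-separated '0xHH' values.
After byte 1 (0x2E): reg=0xCA
Register before byte 2: 0xCA
After XOR with byte 0x3D: 0xF7

Answer: 0xE9 0xD5 0xAD 0x5D 0xBA 0x73 0xE6 0xCB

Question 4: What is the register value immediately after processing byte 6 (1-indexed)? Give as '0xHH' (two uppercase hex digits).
Answer: 0x38

Derivation:
After byte 1 (0x2E): reg=0xCA
After byte 2 (0x3D): reg=0xCB
After byte 3 (0x01): reg=0x78
After byte 4 (0xB4): reg=0x6A
After byte 5 (0xF1): reg=0xC8
After byte 6 (0xC0): reg=0x38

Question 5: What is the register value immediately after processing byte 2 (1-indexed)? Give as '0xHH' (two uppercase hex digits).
After byte 1 (0x2E): reg=0xCA
After byte 2 (0x3D): reg=0xCB

Answer: 0xCB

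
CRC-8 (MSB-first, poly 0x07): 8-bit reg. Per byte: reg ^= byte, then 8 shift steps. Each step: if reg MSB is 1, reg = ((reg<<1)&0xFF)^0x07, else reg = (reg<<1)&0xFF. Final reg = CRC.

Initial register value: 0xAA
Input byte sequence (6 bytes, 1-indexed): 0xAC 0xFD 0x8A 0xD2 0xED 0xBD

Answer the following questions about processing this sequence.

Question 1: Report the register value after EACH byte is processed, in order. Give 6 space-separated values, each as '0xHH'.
0x12 0x83 0x3F 0x8D 0x27 0xCF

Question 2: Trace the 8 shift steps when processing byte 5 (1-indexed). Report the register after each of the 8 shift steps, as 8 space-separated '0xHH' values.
Answer: 0xC0 0x87 0x09 0x12 0x24 0x48 0x90 0x27

Derivation:
After byte 1 (0xAC): reg=0x12
After byte 2 (0xFD): reg=0x83
After byte 3 (0x8A): reg=0x3F
After byte 4 (0xD2): reg=0x8D
Register before byte 5: 0x8D
After XOR with byte 0xED: 0x60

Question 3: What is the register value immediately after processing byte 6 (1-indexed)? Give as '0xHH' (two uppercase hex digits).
After byte 1 (0xAC): reg=0x12
After byte 2 (0xFD): reg=0x83
After byte 3 (0x8A): reg=0x3F
After byte 4 (0xD2): reg=0x8D
After byte 5 (0xED): reg=0x27
After byte 6 (0xBD): reg=0xCF

Answer: 0xCF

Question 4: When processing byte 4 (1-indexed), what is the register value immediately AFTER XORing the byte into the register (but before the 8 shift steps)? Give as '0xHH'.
Register before byte 4: 0x3F
Byte 4: 0xD2
0x3F XOR 0xD2 = 0xED

Answer: 0xED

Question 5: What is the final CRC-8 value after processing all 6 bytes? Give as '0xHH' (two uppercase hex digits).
Answer: 0xCF

Derivation:
After byte 1 (0xAC): reg=0x12
After byte 2 (0xFD): reg=0x83
After byte 3 (0x8A): reg=0x3F
After byte 4 (0xD2): reg=0x8D
After byte 5 (0xED): reg=0x27
After byte 6 (0xBD): reg=0xCF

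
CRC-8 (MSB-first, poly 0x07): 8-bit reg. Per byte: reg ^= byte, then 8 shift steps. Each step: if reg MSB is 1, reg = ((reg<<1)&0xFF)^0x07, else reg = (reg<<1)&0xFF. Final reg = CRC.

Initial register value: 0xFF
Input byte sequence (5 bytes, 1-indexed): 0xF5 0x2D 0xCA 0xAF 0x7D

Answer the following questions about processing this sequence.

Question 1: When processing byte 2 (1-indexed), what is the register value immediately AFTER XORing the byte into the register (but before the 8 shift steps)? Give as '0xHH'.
Register before byte 2: 0x36
Byte 2: 0x2D
0x36 XOR 0x2D = 0x1B

Answer: 0x1B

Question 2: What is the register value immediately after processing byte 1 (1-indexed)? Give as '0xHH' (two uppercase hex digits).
After byte 1 (0xF5): reg=0x36

Answer: 0x36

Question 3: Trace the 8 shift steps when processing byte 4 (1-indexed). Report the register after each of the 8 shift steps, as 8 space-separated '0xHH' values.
Answer: 0x2E 0x5C 0xB8 0x77 0xEE 0xDB 0xB1 0x65

Derivation:
After byte 1 (0xF5): reg=0x36
After byte 2 (0x2D): reg=0x41
After byte 3 (0xCA): reg=0xB8
Register before byte 4: 0xB8
After XOR with byte 0xAF: 0x17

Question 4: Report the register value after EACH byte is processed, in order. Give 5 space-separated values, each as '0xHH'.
0x36 0x41 0xB8 0x65 0x48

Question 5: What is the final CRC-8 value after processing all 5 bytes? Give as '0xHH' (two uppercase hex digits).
After byte 1 (0xF5): reg=0x36
After byte 2 (0x2D): reg=0x41
After byte 3 (0xCA): reg=0xB8
After byte 4 (0xAF): reg=0x65
After byte 5 (0x7D): reg=0x48

Answer: 0x48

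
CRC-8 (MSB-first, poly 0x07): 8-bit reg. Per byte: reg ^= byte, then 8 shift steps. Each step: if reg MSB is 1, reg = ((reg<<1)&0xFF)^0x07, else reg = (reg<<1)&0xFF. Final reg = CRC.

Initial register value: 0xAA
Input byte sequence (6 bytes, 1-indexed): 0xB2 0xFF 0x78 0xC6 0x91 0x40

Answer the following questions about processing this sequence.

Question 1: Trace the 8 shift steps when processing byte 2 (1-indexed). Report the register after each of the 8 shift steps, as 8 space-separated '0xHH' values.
After byte 1 (0xB2): reg=0x48
Register before byte 2: 0x48
After XOR with byte 0xFF: 0xB7

Answer: 0x69 0xD2 0xA3 0x41 0x82 0x03 0x06 0x0C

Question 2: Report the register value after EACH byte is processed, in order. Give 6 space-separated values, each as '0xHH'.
0x48 0x0C 0x4B 0xAA 0xA1 0xA9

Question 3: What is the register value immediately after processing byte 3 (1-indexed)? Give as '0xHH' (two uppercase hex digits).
After byte 1 (0xB2): reg=0x48
After byte 2 (0xFF): reg=0x0C
After byte 3 (0x78): reg=0x4B

Answer: 0x4B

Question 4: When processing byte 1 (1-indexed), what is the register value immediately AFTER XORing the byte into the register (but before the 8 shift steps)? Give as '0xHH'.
Register before byte 1: 0xAA
Byte 1: 0xB2
0xAA XOR 0xB2 = 0x18

Answer: 0x18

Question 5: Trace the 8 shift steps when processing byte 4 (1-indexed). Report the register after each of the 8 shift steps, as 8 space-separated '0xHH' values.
After byte 1 (0xB2): reg=0x48
After byte 2 (0xFF): reg=0x0C
After byte 3 (0x78): reg=0x4B
Register before byte 4: 0x4B
After XOR with byte 0xC6: 0x8D

Answer: 0x1D 0x3A 0x74 0xE8 0xD7 0xA9 0x55 0xAA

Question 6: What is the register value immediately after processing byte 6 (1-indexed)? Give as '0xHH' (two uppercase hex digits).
After byte 1 (0xB2): reg=0x48
After byte 2 (0xFF): reg=0x0C
After byte 3 (0x78): reg=0x4B
After byte 4 (0xC6): reg=0xAA
After byte 5 (0x91): reg=0xA1
After byte 6 (0x40): reg=0xA9

Answer: 0xA9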